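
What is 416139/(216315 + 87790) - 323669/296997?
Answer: 25162673338/90318272685 ≈ 0.27860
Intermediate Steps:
416139/(216315 + 87790) - 323669/296997 = 416139/304105 - 323669*1/296997 = 416139*(1/304105) - 323669/296997 = 416139/304105 - 323669/296997 = 25162673338/90318272685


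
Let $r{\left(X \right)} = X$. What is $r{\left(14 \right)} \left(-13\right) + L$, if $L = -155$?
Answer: $-337$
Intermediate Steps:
$r{\left(14 \right)} \left(-13\right) + L = 14 \left(-13\right) - 155 = -182 - 155 = -337$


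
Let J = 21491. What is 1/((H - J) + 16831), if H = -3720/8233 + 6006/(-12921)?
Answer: -35459531/165273918966 ≈ -0.00021455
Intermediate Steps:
H = -32504506/35459531 (H = -3720*1/8233 + 6006*(-1/12921) = -3720/8233 - 2002/4307 = -32504506/35459531 ≈ -0.91667)
1/((H - J) + 16831) = 1/((-32504506/35459531 - 1*21491) + 16831) = 1/((-32504506/35459531 - 21491) + 16831) = 1/(-762093285227/35459531 + 16831) = 1/(-165273918966/35459531) = -35459531/165273918966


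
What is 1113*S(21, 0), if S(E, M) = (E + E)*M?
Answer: 0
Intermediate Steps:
S(E, M) = 2*E*M (S(E, M) = (2*E)*M = 2*E*M)
1113*S(21, 0) = 1113*(2*21*0) = 1113*0 = 0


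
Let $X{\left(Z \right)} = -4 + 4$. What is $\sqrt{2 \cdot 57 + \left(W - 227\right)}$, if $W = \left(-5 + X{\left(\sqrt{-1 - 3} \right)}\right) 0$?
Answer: $i \sqrt{113} \approx 10.63 i$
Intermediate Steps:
$X{\left(Z \right)} = 0$
$W = 0$ ($W = \left(-5 + 0\right) 0 = \left(-5\right) 0 = 0$)
$\sqrt{2 \cdot 57 + \left(W - 227\right)} = \sqrt{2 \cdot 57 + \left(0 - 227\right)} = \sqrt{114 + \left(0 - 227\right)} = \sqrt{114 - 227} = \sqrt{-113} = i \sqrt{113}$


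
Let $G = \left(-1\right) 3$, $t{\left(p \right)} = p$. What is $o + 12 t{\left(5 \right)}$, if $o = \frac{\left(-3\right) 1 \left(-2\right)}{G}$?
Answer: $58$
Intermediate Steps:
$G = -3$
$o = -2$ ($o = \frac{\left(-3\right) 1 \left(-2\right)}{-3} = \left(-3\right) \left(-2\right) \left(- \frac{1}{3}\right) = 6 \left(- \frac{1}{3}\right) = -2$)
$o + 12 t{\left(5 \right)} = -2 + 12 \cdot 5 = -2 + 60 = 58$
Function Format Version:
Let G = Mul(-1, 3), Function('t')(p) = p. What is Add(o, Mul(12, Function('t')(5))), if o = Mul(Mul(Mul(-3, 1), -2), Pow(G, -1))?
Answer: 58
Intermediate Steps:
G = -3
o = -2 (o = Mul(Mul(Mul(-3, 1), -2), Pow(-3, -1)) = Mul(Mul(-3, -2), Rational(-1, 3)) = Mul(6, Rational(-1, 3)) = -2)
Add(o, Mul(12, Function('t')(5))) = Add(-2, Mul(12, 5)) = Add(-2, 60) = 58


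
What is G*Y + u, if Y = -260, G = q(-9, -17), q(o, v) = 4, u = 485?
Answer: -555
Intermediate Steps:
G = 4
G*Y + u = 4*(-260) + 485 = -1040 + 485 = -555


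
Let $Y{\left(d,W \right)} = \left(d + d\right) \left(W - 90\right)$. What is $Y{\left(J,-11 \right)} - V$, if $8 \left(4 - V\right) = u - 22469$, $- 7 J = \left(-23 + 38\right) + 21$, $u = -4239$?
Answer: $- \frac{32251}{14} \approx -2303.6$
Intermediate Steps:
$J = - \frac{36}{7}$ ($J = - \frac{\left(-23 + 38\right) + 21}{7} = - \frac{15 + 21}{7} = \left(- \frac{1}{7}\right) 36 = - \frac{36}{7} \approx -5.1429$)
$Y{\left(d,W \right)} = 2 d \left(-90 + W\right)$
$V = \frac{6685}{2}$ ($V = 4 - \frac{-4239 - 22469}{8} = 4 - - \frac{6677}{2} = 4 + \frac{6677}{2} = \frac{6685}{2} \approx 3342.5$)
$Y{\left(J,-11 \right)} - V = 2 \left(- \frac{36}{7}\right) \left(-90 - 11\right) - \frac{6685}{2} = 2 \left(- \frac{36}{7}\right) \left(-101\right) - \frac{6685}{2} = \frac{7272}{7} - \frac{6685}{2} = - \frac{32251}{14}$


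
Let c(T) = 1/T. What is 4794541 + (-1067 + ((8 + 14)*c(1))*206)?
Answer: 4798006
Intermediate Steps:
4794541 + (-1067 + ((8 + 14)*c(1))*206) = 4794541 + (-1067 + ((8 + 14)/1)*206) = 4794541 + (-1067 + (22*1)*206) = 4794541 + (-1067 + 22*206) = 4794541 + (-1067 + 4532) = 4794541 + 3465 = 4798006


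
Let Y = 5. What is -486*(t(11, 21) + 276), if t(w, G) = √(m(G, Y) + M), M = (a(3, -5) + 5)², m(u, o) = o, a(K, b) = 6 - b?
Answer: -134136 - 1458*√29 ≈ -1.4199e+5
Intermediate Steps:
M = 256 (M = ((6 - 1*(-5)) + 5)² = ((6 + 5) + 5)² = (11 + 5)² = 16² = 256)
t(w, G) = 3*√29 (t(w, G) = √(5 + 256) = √261 = 3*√29)
-486*(t(11, 21) + 276) = -486*(3*√29 + 276) = -486*(276 + 3*√29) = -134136 - 1458*√29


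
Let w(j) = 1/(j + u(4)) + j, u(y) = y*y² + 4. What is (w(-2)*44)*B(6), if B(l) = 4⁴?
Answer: -67072/3 ≈ -22357.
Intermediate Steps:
u(y) = 4 + y³ (u(y) = y³ + 4 = 4 + y³)
B(l) = 256
w(j) = j + 1/(68 + j) (w(j) = 1/(j + (4 + 4³)) + j = 1/(j + (4 + 64)) + j = 1/(j + 68) + j = 1/(68 + j) + j = j + 1/(68 + j))
(w(-2)*44)*B(6) = (((1 + (-2)² + 68*(-2))/(68 - 2))*44)*256 = (((1 + 4 - 136)/66)*44)*256 = (((1/66)*(-131))*44)*256 = -131/66*44*256 = -262/3*256 = -67072/3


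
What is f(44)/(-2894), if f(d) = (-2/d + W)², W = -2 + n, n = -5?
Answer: -24025/1400696 ≈ -0.017152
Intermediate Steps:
W = -7 (W = -2 - 5 = -7)
f(d) = (-7 - 2/d)² (f(d) = (-2/d - 7)² = (-7 - 2/d)²)
f(44)/(-2894) = ((2 + 7*44)²/44²)/(-2894) = ((2 + 308)²/1936)*(-1/2894) = ((1/1936)*310²)*(-1/2894) = ((1/1936)*96100)*(-1/2894) = (24025/484)*(-1/2894) = -24025/1400696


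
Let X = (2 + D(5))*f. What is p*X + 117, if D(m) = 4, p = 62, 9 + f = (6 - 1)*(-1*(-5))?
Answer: 6069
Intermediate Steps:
f = 16 (f = -9 + (6 - 1)*(-1*(-5)) = -9 + 5*5 = -9 + 25 = 16)
X = 96 (X = (2 + 4)*16 = 6*16 = 96)
p*X + 117 = 62*96 + 117 = 5952 + 117 = 6069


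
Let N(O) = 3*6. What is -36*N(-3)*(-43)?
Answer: 27864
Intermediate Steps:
N(O) = 18
-36*N(-3)*(-43) = -36*18*(-43) = -648*(-43) = 27864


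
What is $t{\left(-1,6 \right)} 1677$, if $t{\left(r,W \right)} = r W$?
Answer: $-10062$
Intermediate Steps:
$t{\left(r,W \right)} = W r$
$t{\left(-1,6 \right)} 1677 = 6 \left(-1\right) 1677 = \left(-6\right) 1677 = -10062$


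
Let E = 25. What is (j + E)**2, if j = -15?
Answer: 100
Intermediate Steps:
(j + E)**2 = (-15 + 25)**2 = 10**2 = 100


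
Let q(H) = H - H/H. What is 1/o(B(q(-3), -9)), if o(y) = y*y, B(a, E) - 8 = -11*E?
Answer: 1/11449 ≈ 8.7344e-5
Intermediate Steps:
q(H) = -1 + H (q(H) = H - 1*1 = H - 1 = -1 + H)
B(a, E) = 8 - 11*E
o(y) = y**2
1/o(B(q(-3), -9)) = 1/((8 - 11*(-9))**2) = 1/((8 + 99)**2) = 1/(107**2) = 1/11449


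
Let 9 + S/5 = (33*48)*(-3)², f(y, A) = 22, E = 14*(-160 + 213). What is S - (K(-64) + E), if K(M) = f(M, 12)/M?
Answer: 2255787/32 ≈ 70493.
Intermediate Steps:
E = 742 (E = 14*53 = 742)
K(M) = 22/M
S = 71235 (S = -45 + 5*((33*48)*(-3)²) = -45 + 5*(1584*9) = -45 + 5*14256 = -45 + 71280 = 71235)
S - (K(-64) + E) = 71235 - (22/(-64) + 742) = 71235 - (22*(-1/64) + 742) = 71235 - (-11/32 + 742) = 71235 - 1*23733/32 = 71235 - 23733/32 = 2255787/32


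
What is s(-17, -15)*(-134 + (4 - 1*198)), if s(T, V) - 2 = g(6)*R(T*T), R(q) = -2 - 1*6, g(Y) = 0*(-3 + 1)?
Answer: -656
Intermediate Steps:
g(Y) = 0 (g(Y) = 0*(-2) = 0)
R(q) = -8 (R(q) = -2 - 6 = -8)
s(T, V) = 2 (s(T, V) = 2 + 0*(-8) = 2 + 0 = 2)
s(-17, -15)*(-134 + (4 - 1*198)) = 2*(-134 + (4 - 1*198)) = 2*(-134 + (4 - 198)) = 2*(-134 - 194) = 2*(-328) = -656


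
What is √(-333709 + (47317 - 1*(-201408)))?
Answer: 2*I*√21246 ≈ 291.52*I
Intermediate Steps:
√(-333709 + (47317 - 1*(-201408))) = √(-333709 + (47317 + 201408)) = √(-333709 + 248725) = √(-84984) = 2*I*√21246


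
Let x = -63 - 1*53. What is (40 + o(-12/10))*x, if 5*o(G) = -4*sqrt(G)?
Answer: -4640 + 464*I*sqrt(30)/25 ≈ -4640.0 + 101.66*I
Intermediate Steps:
o(G) = -4*sqrt(G)/5 (o(G) = (-4*sqrt(G))/5 = -4*sqrt(G)/5)
x = -116 (x = -63 - 53 = -116)
(40 + o(-12/10))*x = (40 - 4*I*sqrt(30)/5/5)*(-116) = (40 - 4*I*sqrt(30)/25)*(-116) = -4640 + 464*I*sqrt(30)/25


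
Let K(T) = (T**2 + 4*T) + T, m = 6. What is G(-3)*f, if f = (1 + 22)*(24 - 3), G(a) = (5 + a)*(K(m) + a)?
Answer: 60858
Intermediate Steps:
K(T) = T**2 + 5*T
G(a) = (5 + a)*(66 + a) (G(a) = (5 + a)*(6*(5 + 6) + a) = (5 + a)*(6*11 + a) = (5 + a)*(66 + a))
f = 483 (f = 23*21 = 483)
G(-3)*f = (330 + (-3)**2 + 71*(-3))*483 = (330 + 9 - 213)*483 = 126*483 = 60858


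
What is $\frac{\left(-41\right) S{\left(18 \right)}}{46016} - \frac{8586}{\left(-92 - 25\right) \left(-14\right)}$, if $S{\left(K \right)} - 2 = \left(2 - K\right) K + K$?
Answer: $- \frac{5237431}{1046864} \approx -5.003$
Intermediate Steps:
$S{\left(K \right)} = 2 + K + K \left(2 - K\right)$ ($S{\left(K \right)} = 2 + \left(\left(2 - K\right) K + K\right) = 2 + \left(K \left(2 - K\right) + K\right) = 2 + \left(K + K \left(2 - K\right)\right) = 2 + K + K \left(2 - K\right)$)
$\frac{\left(-41\right) S{\left(18 \right)}}{46016} - \frac{8586}{\left(-92 - 25\right) \left(-14\right)} = \frac{\left(-41\right) \left(2 - 18^{2} + 3 \cdot 18\right)}{46016} - \frac{8586}{\left(-92 - 25\right) \left(-14\right)} = - 41 \left(2 - 324 + 54\right) \frac{1}{46016} - \frac{8586}{\left(-117\right) \left(-14\right)} = - 41 \left(2 - 324 + 54\right) \frac{1}{46016} - \frac{8586}{1638} = \left(-41\right) \left(-268\right) \frac{1}{46016} - \frac{477}{91} = 10988 \cdot \frac{1}{46016} - \frac{477}{91} = \frac{2747}{11504} - \frac{477}{91} = - \frac{5237431}{1046864}$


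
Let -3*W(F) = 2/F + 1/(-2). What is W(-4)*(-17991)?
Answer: -5997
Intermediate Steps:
W(F) = ⅙ - 2/(3*F) (W(F) = -(2/F + 1/(-2))/3 = -(2/F + 1*(-½))/3 = -(2/F - ½)/3 = -(-½ + 2/F)/3 = ⅙ - 2/(3*F))
W(-4)*(-17991) = ((⅙)*(-4 - 4)/(-4))*(-17991) = ((⅙)*(-¼)*(-8))*(-17991) = (⅓)*(-17991) = -5997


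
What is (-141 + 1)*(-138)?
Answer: 19320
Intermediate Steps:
(-141 + 1)*(-138) = -140*(-138) = 19320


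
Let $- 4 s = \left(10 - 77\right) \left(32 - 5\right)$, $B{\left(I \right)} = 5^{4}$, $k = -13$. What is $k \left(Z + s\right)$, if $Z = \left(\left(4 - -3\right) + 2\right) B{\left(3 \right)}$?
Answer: $- \frac{316017}{4} \approx -79004.0$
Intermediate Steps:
$B{\left(I \right)} = 625$
$Z = 5625$ ($Z = \left(\left(4 - -3\right) + 2\right) 625 = \left(\left(4 + 3\right) + 2\right) 625 = \left(7 + 2\right) 625 = 9 \cdot 625 = 5625$)
$s = \frac{1809}{4}$ ($s = - \frac{\left(10 - 77\right) \left(32 - 5\right)}{4} = - \frac{\left(-67\right) 27}{4} = \left(- \frac{1}{4}\right) \left(-1809\right) = \frac{1809}{4} \approx 452.25$)
$k \left(Z + s\right) = - 13 \left(5625 + \frac{1809}{4}\right) = \left(-13\right) \frac{24309}{4} = - \frac{316017}{4}$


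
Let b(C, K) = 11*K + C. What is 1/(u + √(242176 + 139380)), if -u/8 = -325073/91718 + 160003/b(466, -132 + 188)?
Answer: -177680089172663396/146446494169527733395 - 615522156858961*√95389/292892988339055466790 ≈ -0.0018623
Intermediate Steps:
b(C, K) = C + 11*K
u = -28646852336/24809719 (u = -8*(-325073/91718 + 160003/(466 + 11*(-132 + 188))) = -8*(-325073*1/91718 + 160003/(466 + 11*56)) = -8*(-325073/91718 + 160003/(466 + 616)) = -8*(-325073/91718 + 160003/1082) = -8*3580856542/24809719 = -28646852336/24809719 ≈ -1154.7)
1/(u + √(242176 + 139380)) = 1/(-28646852336/24809719 + √(242176 + 139380)) = 1/(-28646852336/24809719 + √381556) = 1/(-28646852336/24809719 + 2*√95389)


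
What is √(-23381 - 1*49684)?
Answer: I*√73065 ≈ 270.31*I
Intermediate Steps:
√(-23381 - 1*49684) = √(-23381 - 49684) = √(-73065) = I*√73065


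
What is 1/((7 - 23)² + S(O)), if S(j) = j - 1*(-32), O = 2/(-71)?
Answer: 71/20446 ≈ 0.0034726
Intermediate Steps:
O = -2/71 (O = 2*(-1/71) = -2/71 ≈ -0.028169)
S(j) = 32 + j (S(j) = j + 32 = 32 + j)
1/((7 - 23)² + S(O)) = 1/((7 - 23)² + (32 - 2/71)) = 1/((-16)² + 2270/71) = 1/(256 + 2270/71) = 1/(20446/71) = 71/20446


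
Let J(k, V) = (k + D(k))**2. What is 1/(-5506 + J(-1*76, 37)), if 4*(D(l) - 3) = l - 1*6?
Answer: 4/12945 ≈ 0.00030900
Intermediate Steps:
D(l) = 3/2 + l/4 (D(l) = 3 + (l - 1*6)/4 = 3 + (l - 6)/4 = 3 + (-6 + l)/4 = 3 + (-3/2 + l/4) = 3/2 + l/4)
J(k, V) = (3/2 + 5*k/4)**2 (J(k, V) = (k + (3/2 + k/4))**2 = (3/2 + 5*k/4)**2)
1/(-5506 + J(-1*76, 37)) = 1/(-5506 + (6 + 5*(-1*76))**2/16) = 1/(-5506 + (6 + 5*(-76))**2/16) = 1/(-5506 + (6 - 380)**2/16) = 1/(-5506 + (1/16)*(-374)**2) = 1/(-5506 + (1/16)*139876) = 1/(-5506 + 34969/4) = 1/(12945/4) = 4/12945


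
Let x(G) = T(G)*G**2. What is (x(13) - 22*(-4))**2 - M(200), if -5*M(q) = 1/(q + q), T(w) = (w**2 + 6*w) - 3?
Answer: 3415345952001/2000 ≈ 1.7077e+9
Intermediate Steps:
T(w) = -3 + w**2 + 6*w
x(G) = G**2*(-3 + G**2 + 6*G) (x(G) = (-3 + G**2 + 6*G)*G**2 = G**2*(-3 + G**2 + 6*G))
M(q) = -1/(10*q) (M(q) = -1/(5*(q + q)) = -1/(2*q)/5 = -1/(10*q))
(x(13) - 22*(-4))**2 - M(200) = (13**2*(-3 + 13**2 + 6*13) - 22*(-4))**2 - (-1)/(10*200) = (169*(-3 + 169 + 78) + 88)**2 - (-1)/(10*200) = (169*244 + 88)**2 - 1*(-1/2000) = (41236 + 88)**2 + 1/2000 = 41324**2 + 1/2000 = 1707672976 + 1/2000 = 3415345952001/2000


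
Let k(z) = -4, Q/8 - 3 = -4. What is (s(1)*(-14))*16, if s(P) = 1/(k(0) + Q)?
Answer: 56/3 ≈ 18.667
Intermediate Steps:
Q = -8 (Q = 24 + 8*(-4) = 24 - 32 = -8)
s(P) = -1/12 (s(P) = 1/(-4 - 8) = 1/(-12) = -1/12)
(s(1)*(-14))*16 = -1/12*(-14)*16 = (7/6)*16 = 56/3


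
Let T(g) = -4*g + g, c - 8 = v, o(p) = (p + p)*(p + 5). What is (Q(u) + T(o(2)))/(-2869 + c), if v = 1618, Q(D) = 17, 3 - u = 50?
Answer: 67/1243 ≈ 0.053902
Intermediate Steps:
u = -47 (u = 3 - 1*50 = 3 - 50 = -47)
o(p) = 2*p*(5 + p) (o(p) = (2*p)*(5 + p) = 2*p*(5 + p))
c = 1626 (c = 8 + 1618 = 1626)
T(g) = -3*g
(Q(u) + T(o(2)))/(-2869 + c) = (17 - 6*2*(5 + 2))/(-2869 + 1626) = (17 - 6*2*7)/(-1243) = (17 - 3*28)*(-1/1243) = (17 - 84)*(-1/1243) = -67*(-1/1243) = 67/1243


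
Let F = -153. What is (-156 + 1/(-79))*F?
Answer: 1885725/79 ≈ 23870.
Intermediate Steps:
(-156 + 1/(-79))*F = (-156 + 1/(-79))*(-153) = (-156 - 1/79)*(-153) = -12325/79*(-153) = 1885725/79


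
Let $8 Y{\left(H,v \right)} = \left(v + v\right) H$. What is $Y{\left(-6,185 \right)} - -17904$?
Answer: $\frac{35253}{2} \approx 17627.0$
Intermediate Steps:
$Y{\left(H,v \right)} = \frac{H v}{4}$ ($Y{\left(H,v \right)} = \frac{\left(v + v\right) H}{8} = \frac{2 v H}{8} = \frac{2 H v}{8} = \frac{H v}{4}$)
$Y{\left(-6,185 \right)} - -17904 = \frac{1}{4} \left(-6\right) 185 - -17904 = - \frac{555}{2} + 17904 = \frac{35253}{2}$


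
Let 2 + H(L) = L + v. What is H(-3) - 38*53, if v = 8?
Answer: -2011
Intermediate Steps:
H(L) = 6 + L (H(L) = -2 + (L + 8) = -2 + (8 + L) = 6 + L)
H(-3) - 38*53 = (6 - 3) - 38*53 = 3 - 2014 = -2011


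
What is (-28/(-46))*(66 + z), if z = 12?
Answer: 1092/23 ≈ 47.478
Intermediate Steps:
(-28/(-46))*(66 + z) = (-28/(-46))*(66 + 12) = -28*(-1/46)*78 = (14/23)*78 = 1092/23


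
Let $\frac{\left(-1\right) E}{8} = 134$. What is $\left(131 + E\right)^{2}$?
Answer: $885481$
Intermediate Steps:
$E = -1072$ ($E = \left(-8\right) 134 = -1072$)
$\left(131 + E\right)^{2} = \left(131 - 1072\right)^{2} = \left(-941\right)^{2} = 885481$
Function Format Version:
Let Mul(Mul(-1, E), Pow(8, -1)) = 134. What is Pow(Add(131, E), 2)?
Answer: 885481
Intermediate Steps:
E = -1072 (E = Mul(-8, 134) = -1072)
Pow(Add(131, E), 2) = Pow(Add(131, -1072), 2) = Pow(-941, 2) = 885481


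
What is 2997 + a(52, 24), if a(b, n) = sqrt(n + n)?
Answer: 2997 + 4*sqrt(3) ≈ 3003.9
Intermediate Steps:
a(b, n) = sqrt(2)*sqrt(n) (a(b, n) = sqrt(2*n) = sqrt(2)*sqrt(n))
2997 + a(52, 24) = 2997 + sqrt(2)*sqrt(24) = 2997 + sqrt(2)*(2*sqrt(6)) = 2997 + 4*sqrt(3)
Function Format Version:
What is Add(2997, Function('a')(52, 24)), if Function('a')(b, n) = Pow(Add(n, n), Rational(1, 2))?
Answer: Add(2997, Mul(4, Pow(3, Rational(1, 2)))) ≈ 3003.9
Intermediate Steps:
Function('a')(b, n) = Mul(Pow(2, Rational(1, 2)), Pow(n, Rational(1, 2))) (Function('a')(b, n) = Pow(Mul(2, n), Rational(1, 2)) = Mul(Pow(2, Rational(1, 2)), Pow(n, Rational(1, 2))))
Add(2997, Function('a')(52, 24)) = Add(2997, Mul(Pow(2, Rational(1, 2)), Pow(24, Rational(1, 2)))) = Add(2997, Mul(Pow(2, Rational(1, 2)), Mul(2, Pow(6, Rational(1, 2))))) = Add(2997, Mul(4, Pow(3, Rational(1, 2))))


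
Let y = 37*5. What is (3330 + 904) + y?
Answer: 4419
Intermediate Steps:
y = 185
(3330 + 904) + y = (3330 + 904) + 185 = 4234 + 185 = 4419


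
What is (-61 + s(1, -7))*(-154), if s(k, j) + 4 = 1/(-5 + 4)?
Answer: 10164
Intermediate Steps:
s(k, j) = -5 (s(k, j) = -4 + 1/(-5 + 4) = -4 + 1/(-1) = -4 - 1 = -5)
(-61 + s(1, -7))*(-154) = (-61 - 5)*(-154) = -66*(-154) = 10164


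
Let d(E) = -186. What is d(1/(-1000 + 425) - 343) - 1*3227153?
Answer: -3227339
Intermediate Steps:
d(1/(-1000 + 425) - 343) - 1*3227153 = -186 - 1*3227153 = -186 - 3227153 = -3227339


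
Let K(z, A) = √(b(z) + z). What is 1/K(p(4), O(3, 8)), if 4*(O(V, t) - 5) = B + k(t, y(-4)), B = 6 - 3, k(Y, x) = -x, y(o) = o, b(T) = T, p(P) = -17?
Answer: -I*√34/34 ≈ -0.1715*I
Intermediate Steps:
B = 3
O(V, t) = 27/4 (O(V, t) = 5 + (3 - 1*(-4))/4 = 5 + (3 + 4)/4 = 5 + (¼)*7 = 5 + 7/4 = 27/4)
K(z, A) = √2*√z (K(z, A) = √(z + z) = √(2*z) = √2*√z)
1/K(p(4), O(3, 8)) = 1/(√2*√(-17)) = 1/(√2*(I*√17)) = 1/(I*√34) = -I*√34/34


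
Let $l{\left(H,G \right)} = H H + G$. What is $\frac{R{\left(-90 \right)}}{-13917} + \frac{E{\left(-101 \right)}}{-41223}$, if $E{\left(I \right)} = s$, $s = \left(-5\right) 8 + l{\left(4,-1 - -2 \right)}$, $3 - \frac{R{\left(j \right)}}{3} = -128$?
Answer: $- \frac{5293516}{191233497} \approx -0.027681$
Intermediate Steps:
$R{\left(j \right)} = 393$ ($R{\left(j \right)} = 9 - -384 = 9 + 384 = 393$)
$l{\left(H,G \right)} = G + H^{2}$ ($l{\left(H,G \right)} = H^{2} + G = G + H^{2}$)
$s = -23$ ($s = \left(-5\right) 8 + \left(\left(-1 - -2\right) + 4^{2}\right) = -40 + \left(\left(-1 + 2\right) + 16\right) = -40 + \left(1 + 16\right) = -40 + 17 = -23$)
$E{\left(I \right)} = -23$
$\frac{R{\left(-90 \right)}}{-13917} + \frac{E{\left(-101 \right)}}{-41223} = \frac{393}{-13917} - \frac{23}{-41223} = 393 \left(- \frac{1}{13917}\right) - - \frac{23}{41223} = - \frac{131}{4639} + \frac{23}{41223} = - \frac{5293516}{191233497}$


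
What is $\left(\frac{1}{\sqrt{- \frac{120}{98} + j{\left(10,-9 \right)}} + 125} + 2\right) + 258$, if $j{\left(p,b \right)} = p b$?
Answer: $\frac{40046165}{154019} - \frac{7 i \sqrt{4470}}{770095} \approx 260.01 - 0.00060773 i$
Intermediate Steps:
$j{\left(p,b \right)} = b p$
$\left(\frac{1}{\sqrt{- \frac{120}{98} + j{\left(10,-9 \right)}} + 125} + 2\right) + 258 = \left(\frac{1}{\sqrt{- \frac{120}{98} - 90} + 125} + 2\right) + 258 = \left(\frac{1}{\sqrt{\left(-120\right) \frac{1}{98} - 90} + 125} + 2\right) + 258 = \left(\frac{1}{\sqrt{- \frac{60}{49} - 90} + 125} + 2\right) + 258 = \left(\frac{1}{\sqrt{- \frac{4470}{49}} + 125} + 2\right) + 258 = \left(\frac{1}{\frac{i \sqrt{4470}}{7} + 125} + 2\right) + 258 = \left(\frac{1}{125 + \frac{i \sqrt{4470}}{7}} + 2\right) + 258 = \left(2 + \frac{1}{125 + \frac{i \sqrt{4470}}{7}}\right) + 258 = 260 + \frac{1}{125 + \frac{i \sqrt{4470}}{7}}$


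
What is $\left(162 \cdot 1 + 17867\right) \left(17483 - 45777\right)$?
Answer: $-510112526$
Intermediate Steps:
$\left(162 \cdot 1 + 17867\right) \left(17483 - 45777\right) = \left(162 + 17867\right) \left(-28294\right) = 18029 \left(-28294\right) = -510112526$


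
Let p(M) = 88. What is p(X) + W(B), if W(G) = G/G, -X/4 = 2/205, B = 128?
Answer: 89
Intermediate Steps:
X = -8/205 ≈ -0.039024
W(G) = 1
p(X) + W(B) = 88 + 1 = 89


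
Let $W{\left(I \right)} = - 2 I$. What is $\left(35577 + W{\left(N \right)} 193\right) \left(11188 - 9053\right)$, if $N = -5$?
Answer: $80077445$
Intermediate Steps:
$\left(35577 + W{\left(N \right)} 193\right) \left(11188 - 9053\right) = \left(35577 + \left(-2\right) \left(-5\right) 193\right) \left(11188 - 9053\right) = \left(35577 + 10 \cdot 193\right) 2135 = \left(35577 + 1930\right) 2135 = 37507 \cdot 2135 = 80077445$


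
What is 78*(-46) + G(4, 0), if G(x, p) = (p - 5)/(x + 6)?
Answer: -7177/2 ≈ -3588.5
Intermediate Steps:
G(x, p) = (-5 + p)/(6 + x)
78*(-46) + G(4, 0) = 78*(-46) + (-5 + 0)/(6 + 4) = -3588 - 5/10 = -3588 + (⅒)*(-5) = -3588 - ½ = -7177/2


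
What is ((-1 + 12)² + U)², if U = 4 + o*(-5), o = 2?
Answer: 13225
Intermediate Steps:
U = -6 (U = 4 + 2*(-5) = 4 - 10 = -6)
((-1 + 12)² + U)² = ((-1 + 12)² - 6)² = (11² - 6)² = (121 - 6)² = 115² = 13225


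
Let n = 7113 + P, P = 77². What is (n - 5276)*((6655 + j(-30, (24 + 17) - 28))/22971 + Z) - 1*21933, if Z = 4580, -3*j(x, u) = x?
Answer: 26341512817/741 ≈ 3.5549e+7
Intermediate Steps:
P = 5929
j(x, u) = -x/3
n = 13042 (n = 7113 + 5929 = 13042)
(n - 5276)*((6655 + j(-30, (24 + 17) - 28))/22971 + Z) - 1*21933 = (13042 - 5276)*((6655 - ⅓*(-30))/22971 + 4580) - 1*21933 = 7766*((6655 + 10)*(1/22971) + 4580) - 21933 = 7766*(6665*(1/22971) + 4580) - 21933 = 7766*(215/741 + 4580) - 21933 = 7766*(3393995/741) - 21933 = 26357765170/741 - 21933 = 26341512817/741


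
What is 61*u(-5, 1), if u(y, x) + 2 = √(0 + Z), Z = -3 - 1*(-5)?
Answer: -122 + 61*√2 ≈ -35.733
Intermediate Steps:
Z = 2 (Z = -3 + 5 = 2)
u(y, x) = -2 + √2 (u(y, x) = -2 + √(0 + 2) = -2 + √2)
61*u(-5, 1) = 61*(-2 + √2) = -122 + 61*√2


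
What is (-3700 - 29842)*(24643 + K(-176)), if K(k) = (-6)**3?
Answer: -819330434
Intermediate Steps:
K(k) = -216
(-3700 - 29842)*(24643 + K(-176)) = (-3700 - 29842)*(24643 - 216) = -33542*24427 = -819330434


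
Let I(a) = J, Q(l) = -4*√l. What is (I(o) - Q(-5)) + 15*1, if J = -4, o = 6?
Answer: 11 + 4*I*√5 ≈ 11.0 + 8.9443*I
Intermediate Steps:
I(a) = -4
(I(o) - Q(-5)) + 15*1 = (-4 - (-4)*√(-5)) + 15*1 = (-4 - (-4)*I*√5) + 15 = (-4 + 4*I*√5) + 15 = 11 + 4*I*√5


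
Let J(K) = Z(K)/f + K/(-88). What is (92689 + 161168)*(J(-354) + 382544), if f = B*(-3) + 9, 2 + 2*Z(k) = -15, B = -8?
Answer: 4272946832795/44 ≈ 9.7112e+10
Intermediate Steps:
Z(k) = -17/2 (Z(k) = -1 + (½)*(-15) = -1 - 15/2 = -17/2)
f = 33 (f = -8*(-3) + 9 = 24 + 9 = 33)
J(K) = -17/66 - K/88 (J(K) = -17/2/33 + K/(-88) = -17/2*1/33 + K*(-1/88) = -17/66 - K/88)
(92689 + 161168)*(J(-354) + 382544) = (92689 + 161168)*((-17/66 - 1/88*(-354)) + 382544) = 253857*((-17/66 + 177/44) + 382544) = 253857*(497/132 + 382544) = 253857*(50496305/132) = 4272946832795/44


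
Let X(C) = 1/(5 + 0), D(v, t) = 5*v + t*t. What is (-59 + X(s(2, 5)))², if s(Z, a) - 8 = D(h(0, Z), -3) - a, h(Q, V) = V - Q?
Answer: 86436/25 ≈ 3457.4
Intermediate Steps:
D(v, t) = t² + 5*v (D(v, t) = 5*v + t² = t² + 5*v)
s(Z, a) = 17 - a + 5*Z (s(Z, a) = 8 + (((-3)² + 5*(Z - 1*0)) - a) = 8 + ((9 + 5*(Z + 0)) - a) = 8 + ((9 + 5*Z) - a) = 8 + (9 - a + 5*Z) = 17 - a + 5*Z)
X(C) = ⅕ (X(C) = 1/5 = ⅕)
(-59 + X(s(2, 5)))² = (-59 + ⅕)² = (-294/5)² = 86436/25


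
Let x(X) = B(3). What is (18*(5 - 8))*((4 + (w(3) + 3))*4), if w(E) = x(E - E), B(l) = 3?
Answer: -2160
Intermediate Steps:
x(X) = 3
w(E) = 3
(18*(5 - 8))*((4 + (w(3) + 3))*4) = (18*(5 - 8))*((4 + (3 + 3))*4) = (18*(-3))*((4 + 6)*4) = -540*4 = -54*40 = -2160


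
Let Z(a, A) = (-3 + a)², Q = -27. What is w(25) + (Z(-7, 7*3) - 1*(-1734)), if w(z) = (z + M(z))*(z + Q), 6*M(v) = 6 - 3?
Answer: 1783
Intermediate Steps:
M(v) = ½ (M(v) = (6 - 3)/6 = (⅙)*3 = ½)
w(z) = (½ + z)*(-27 + z) (w(z) = (z + ½)*(z - 27) = (½ + z)*(-27 + z))
w(25) + (Z(-7, 7*3) - 1*(-1734)) = (-27/2 + 25² - 53/2*25) + ((-3 - 7)² - 1*(-1734)) = (-27/2 + 625 - 1325/2) + ((-10)² + 1734) = -51 + (100 + 1734) = -51 + 1834 = 1783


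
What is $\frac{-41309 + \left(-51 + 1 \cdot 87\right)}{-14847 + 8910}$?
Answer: $\frac{41273}{5937} \approx 6.9518$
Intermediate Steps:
$\frac{-41309 + \left(-51 + 1 \cdot 87\right)}{-14847 + 8910} = \frac{-41309 + \left(-51 + 87\right)}{-5937} = \left(-41309 + 36\right) \left(- \frac{1}{5937}\right) = \left(-41273\right) \left(- \frac{1}{5937}\right) = \frac{41273}{5937}$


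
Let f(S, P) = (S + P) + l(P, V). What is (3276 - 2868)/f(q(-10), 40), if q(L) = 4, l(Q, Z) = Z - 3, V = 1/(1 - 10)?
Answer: 459/46 ≈ 9.9783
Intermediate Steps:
V = -⅑ (V = 1/(-9) = -⅑ ≈ -0.11111)
l(Q, Z) = -3 + Z
f(S, P) = -28/9 + P + S (f(S, P) = (S + P) + (-3 - ⅑) = (P + S) - 28/9 = -28/9 + P + S)
(3276 - 2868)/f(q(-10), 40) = (3276 - 2868)/(-28/9 + 40 + 4) = 408/(368/9) = 408*(9/368) = 459/46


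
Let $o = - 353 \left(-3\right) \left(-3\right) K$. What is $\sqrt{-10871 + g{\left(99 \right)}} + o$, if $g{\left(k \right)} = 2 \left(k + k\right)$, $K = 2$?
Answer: $-6354 + 5 i \sqrt{419} \approx -6354.0 + 102.35 i$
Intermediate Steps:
$g{\left(k \right)} = 4 k$ ($g{\left(k \right)} = 2 \cdot 2 k = 4 k$)
$o = -6354$ ($o = - 353 \left(-3\right) \left(-3\right) 2 = - 353 \cdot 9 \cdot 2 = \left(-353\right) 18 = -6354$)
$\sqrt{-10871 + g{\left(99 \right)}} + o = \sqrt{-10871 + 4 \cdot 99} - 6354 = \sqrt{-10871 + 396} - 6354 = \sqrt{-10475} - 6354 = 5 i \sqrt{419} - 6354 = -6354 + 5 i \sqrt{419}$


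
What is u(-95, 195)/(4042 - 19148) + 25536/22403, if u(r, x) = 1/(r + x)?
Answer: 38574659197/33841971800 ≈ 1.1398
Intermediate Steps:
u(-95, 195)/(4042 - 19148) + 25536/22403 = 1/((-95 + 195)*(4042 - 19148)) + 25536/22403 = 1/(100*(-15106)) + 25536*(1/22403) = (1/100)*(-1/15106) + 25536/22403 = -1/1510600 + 25536/22403 = 38574659197/33841971800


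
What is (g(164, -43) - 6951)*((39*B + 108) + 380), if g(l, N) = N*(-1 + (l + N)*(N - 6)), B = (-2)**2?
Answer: 159737116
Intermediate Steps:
B = 4
g(l, N) = N*(-1 + (-6 + N)*(N + l)) (g(l, N) = N*(-1 + (N + l)*(-6 + N)) = N*(-1 + (-6 + N)*(N + l)))
(g(164, -43) - 6951)*((39*B + 108) + 380) = (-43*(-1 + (-43)**2 - 6*(-43) - 6*164 - 43*164) - 6951)*((39*4 + 108) + 380) = (-43*(-1 + 1849 + 258 - 984 - 7052) - 6951)*((156 + 108) + 380) = (-43*(-5930) - 6951)*(264 + 380) = (254990 - 6951)*644 = 248039*644 = 159737116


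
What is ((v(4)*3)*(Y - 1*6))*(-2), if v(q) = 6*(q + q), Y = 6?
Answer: 0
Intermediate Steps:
v(q) = 12*q (v(q) = 6*(2*q) = 12*q)
((v(4)*3)*(Y - 1*6))*(-2) = (((12*4)*3)*(6 - 1*6))*(-2) = ((48*3)*(6 - 6))*(-2) = (144*0)*(-2) = 0*(-2) = 0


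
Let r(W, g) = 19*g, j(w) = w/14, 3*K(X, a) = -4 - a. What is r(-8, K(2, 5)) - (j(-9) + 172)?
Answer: -3197/14 ≈ -228.36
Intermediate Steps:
K(X, a) = -4/3 - a/3 (K(X, a) = (-4 - a)/3 = -4/3 - a/3)
j(w) = w/14 (j(w) = w*(1/14) = w/14)
r(-8, K(2, 5)) - (j(-9) + 172) = 19*(-4/3 - 1/3*5) - ((1/14)*(-9) + 172) = 19*(-4/3 - 5/3) - (-9/14 + 172) = 19*(-3) - 1*2399/14 = -57 - 2399/14 = -3197/14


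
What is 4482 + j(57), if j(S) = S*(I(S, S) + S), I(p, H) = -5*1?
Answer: 7446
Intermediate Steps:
I(p, H) = -5
j(S) = S*(-5 + S)
4482 + j(57) = 4482 + 57*(-5 + 57) = 4482 + 57*52 = 4482 + 2964 = 7446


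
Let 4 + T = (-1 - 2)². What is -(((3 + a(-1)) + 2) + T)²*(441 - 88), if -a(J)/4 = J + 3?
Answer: -1412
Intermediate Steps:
a(J) = -12 - 4*J (a(J) = -4*(J + 3) = -4*(3 + J) = -12 - 4*J)
T = 5 (T = -4 + (-1 - 2)² = -4 + (-3)² = -4 + 9 = 5)
-(((3 + a(-1)) + 2) + T)²*(441 - 88) = -(((3 + (-12 - 4*(-1))) + 2) + 5)²*(441 - 88) = -(((3 + (-12 + 4)) + 2) + 5)²*353 = -(((3 - 8) + 2) + 5)²*353 = -((-5 + 2) + 5)²*353 = -(-3 + 5)²*353 = -2²*353 = -4*353 = -1*1412 = -1412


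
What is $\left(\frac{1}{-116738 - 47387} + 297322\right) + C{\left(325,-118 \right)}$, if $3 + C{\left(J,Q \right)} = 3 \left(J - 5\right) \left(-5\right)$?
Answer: $\frac{48009680874}{164125} \approx 2.9252 \cdot 10^{5}$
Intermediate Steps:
$C{\left(J,Q \right)} = 72 - 15 J$ ($C{\left(J,Q \right)} = -3 + 3 \left(J - 5\right) \left(-5\right) = -3 + 3 \left(-5 + J\right) \left(-5\right) = -3 + \left(-15 + 3 J\right) \left(-5\right) = -3 - \left(-75 + 15 J\right) = 72 - 15 J$)
$\left(\frac{1}{-116738 - 47387} + 297322\right) + C{\left(325,-118 \right)} = \left(\frac{1}{-116738 - 47387} + 297322\right) + \left(72 - 4875\right) = \left(\frac{1}{-164125} + 297322\right) + \left(72 - 4875\right) = \left(- \frac{1}{164125} + 297322\right) - 4803 = \frac{48797973249}{164125} - 4803 = \frac{48009680874}{164125}$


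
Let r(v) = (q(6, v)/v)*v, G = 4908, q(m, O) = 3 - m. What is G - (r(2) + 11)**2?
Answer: 4844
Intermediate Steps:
r(v) = -3 (r(v) = ((3 - 1*6)/v)*v = ((3 - 6)/v)*v = (-3/v)*v = -3)
G - (r(2) + 11)**2 = 4908 - (-3 + 11)**2 = 4908 - 1*8**2 = 4908 - 1*64 = 4908 - 64 = 4844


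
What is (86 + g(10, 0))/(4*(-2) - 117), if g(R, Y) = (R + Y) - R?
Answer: -86/125 ≈ -0.68800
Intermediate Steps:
g(R, Y) = Y
(86 + g(10, 0))/(4*(-2) - 117) = (86 + 0)/(4*(-2) - 117) = 86/(-8 - 117) = 86/(-125) = 86*(-1/125) = -86/125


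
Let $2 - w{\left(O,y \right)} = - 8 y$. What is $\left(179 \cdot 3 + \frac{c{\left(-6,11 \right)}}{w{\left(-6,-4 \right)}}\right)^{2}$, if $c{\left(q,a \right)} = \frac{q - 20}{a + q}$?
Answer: $\frac{1623122944}{5625} \approx 2.8856 \cdot 10^{5}$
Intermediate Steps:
$w{\left(O,y \right)} = 2 + 8 y$ ($w{\left(O,y \right)} = 2 - - 8 y = 2 + 8 y$)
$c{\left(q,a \right)} = \frac{-20 + q}{a + q}$
$\left(179 \cdot 3 + \frac{c{\left(-6,11 \right)}}{w{\left(-6,-4 \right)}}\right)^{2} = \left(179 \cdot 3 + \frac{\frac{1}{11 - 6} \left(-20 - 6\right)}{2 + 8 \left(-4\right)}\right)^{2} = \left(537 + \frac{\frac{1}{5} \left(-26\right)}{2 - 32}\right)^{2} = \left(537 + \frac{\frac{1}{5} \left(-26\right)}{-30}\right)^{2} = \left(537 - - \frac{13}{75}\right)^{2} = \left(537 + \frac{13}{75}\right)^{2} = \left(\frac{40288}{75}\right)^{2} = \frac{1623122944}{5625}$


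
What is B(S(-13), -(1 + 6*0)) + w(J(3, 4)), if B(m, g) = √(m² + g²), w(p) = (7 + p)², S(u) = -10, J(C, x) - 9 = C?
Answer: 361 + √101 ≈ 371.05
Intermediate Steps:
J(C, x) = 9 + C
B(m, g) = √(g² + m²)
B(S(-13), -(1 + 6*0)) + w(J(3, 4)) = √((-(1 + 6*0))² + (-10)²) + (7 + (9 + 3))² = √((-(1 + 0))² + 100) + (7 + 12)² = √((-1*1)² + 100) + 19² = √((-1)² + 100) + 361 = √(1 + 100) + 361 = √101 + 361 = 361 + √101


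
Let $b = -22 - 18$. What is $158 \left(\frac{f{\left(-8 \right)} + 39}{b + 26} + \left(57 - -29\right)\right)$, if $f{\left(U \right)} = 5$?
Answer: $\frac{91640}{7} \approx 13091.0$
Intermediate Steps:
$b = -40$ ($b = -22 - 18 = -40$)
$158 \left(\frac{f{\left(-8 \right)} + 39}{b + 26} + \left(57 - -29\right)\right) = 158 \left(\frac{5 + 39}{-40 + 26} + \left(57 - -29\right)\right) = 158 \left(\frac{44}{-14} + \left(57 + 29\right)\right) = 158 \left(44 \left(- \frac{1}{14}\right) + 86\right) = 158 \left(- \frac{22}{7} + 86\right) = 158 \cdot \frac{580}{7} = \frac{91640}{7}$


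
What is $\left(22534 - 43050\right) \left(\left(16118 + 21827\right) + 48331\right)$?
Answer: $-1770038416$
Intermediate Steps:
$\left(22534 - 43050\right) \left(\left(16118 + 21827\right) + 48331\right) = \left(22534 - 43050\right) \left(37945 + 48331\right) = \left(-20516\right) 86276 = -1770038416$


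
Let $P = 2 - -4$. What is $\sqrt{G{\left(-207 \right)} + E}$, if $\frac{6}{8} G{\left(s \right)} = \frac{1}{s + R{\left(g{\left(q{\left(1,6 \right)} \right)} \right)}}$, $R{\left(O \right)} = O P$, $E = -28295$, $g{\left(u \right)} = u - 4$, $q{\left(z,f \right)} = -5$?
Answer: $\frac{i \sqrt{1927484043}}{261} \approx 168.21 i$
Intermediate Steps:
$g{\left(u \right)} = -4 + u$
$P = 6$ ($P = 2 + 4 = 6$)
$R{\left(O \right)} = 6 O$ ($R{\left(O \right)} = O 6 = 6 O$)
$G{\left(s \right)} = \frac{4}{3 \left(-54 + s\right)}$ ($G{\left(s \right)} = \frac{4}{3 \left(s + 6 \left(-4 - 5\right)\right)} = \frac{4}{3 \left(s + 6 \left(-9\right)\right)} = \frac{4}{3 \left(s - 54\right)} = \frac{4}{3 \left(-54 + s\right)}$)
$\sqrt{G{\left(-207 \right)} + E} = \sqrt{\frac{4}{3 \left(-54 - 207\right)} - 28295} = \sqrt{\frac{4}{3 \left(-261\right)} - 28295} = \sqrt{\frac{4}{3} \left(- \frac{1}{261}\right) - 28295} = \sqrt{- \frac{4}{783} - 28295} = \sqrt{- \frac{22154989}{783}} = \frac{i \sqrt{1927484043}}{261}$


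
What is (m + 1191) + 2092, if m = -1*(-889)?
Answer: 4172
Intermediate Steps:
m = 889
(m + 1191) + 2092 = (889 + 1191) + 2092 = 2080 + 2092 = 4172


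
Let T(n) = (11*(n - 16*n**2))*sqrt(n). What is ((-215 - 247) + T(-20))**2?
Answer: -99743474556 + 130505760*I*sqrt(5) ≈ -9.9743e+10 + 2.9182e+8*I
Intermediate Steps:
T(n) = sqrt(n)*(-176*n**2 + 11*n) (T(n) = (-176*n**2 + 11*n)*sqrt(n) = sqrt(n)*(-176*n**2 + 11*n))
((-215 - 247) + T(-20))**2 = ((-215 - 247) + (-20)**(3/2)*(11 - 176*(-20)))**2 = (-462 + (-40*I*sqrt(5))*(11 + 3520))**2 = (-462 - 40*I*sqrt(5)*3531)**2 = (-462 - 141240*I*sqrt(5))**2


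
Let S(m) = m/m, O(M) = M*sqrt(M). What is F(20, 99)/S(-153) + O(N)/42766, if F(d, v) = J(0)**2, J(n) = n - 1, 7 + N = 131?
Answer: 1 + 124*sqrt(31)/21383 ≈ 1.0323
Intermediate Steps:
N = 124 (N = -7 + 131 = 124)
J(n) = -1 + n
O(M) = M**(3/2)
F(d, v) = 1 (F(d, v) = (-1 + 0)**2 = (-1)**2 = 1)
S(m) = 1
F(20, 99)/S(-153) + O(N)/42766 = 1/1 + 124**(3/2)/42766 = 1*1 + (248*sqrt(31))*(1/42766) = 1 + 124*sqrt(31)/21383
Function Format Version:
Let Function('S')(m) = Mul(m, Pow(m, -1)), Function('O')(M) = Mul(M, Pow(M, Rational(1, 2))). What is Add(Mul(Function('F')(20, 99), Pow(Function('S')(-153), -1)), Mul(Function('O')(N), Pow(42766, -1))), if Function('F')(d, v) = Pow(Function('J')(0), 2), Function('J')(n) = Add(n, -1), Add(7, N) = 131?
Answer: Add(1, Mul(Rational(124, 21383), Pow(31, Rational(1, 2)))) ≈ 1.0323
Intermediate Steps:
N = 124 (N = Add(-7, 131) = 124)
Function('J')(n) = Add(-1, n)
Function('O')(M) = Pow(M, Rational(3, 2))
Function('F')(d, v) = 1 (Function('F')(d, v) = Pow(Add(-1, 0), 2) = Pow(-1, 2) = 1)
Function('S')(m) = 1
Add(Mul(Function('F')(20, 99), Pow(Function('S')(-153), -1)), Mul(Function('O')(N), Pow(42766, -1))) = Add(Mul(1, Pow(1, -1)), Mul(Pow(124, Rational(3, 2)), Pow(42766, -1))) = Add(Mul(1, 1), Mul(Mul(248, Pow(31, Rational(1, 2))), Rational(1, 42766))) = Add(1, Mul(Rational(124, 21383), Pow(31, Rational(1, 2))))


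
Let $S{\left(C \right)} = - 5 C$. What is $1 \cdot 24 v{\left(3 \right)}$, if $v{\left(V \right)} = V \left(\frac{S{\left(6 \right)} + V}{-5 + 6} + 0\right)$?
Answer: $-1944$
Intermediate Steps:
$v{\left(V \right)} = V \left(-30 + V\right)$ ($v{\left(V \right)} = V \left(\frac{\left(-5\right) 6 + V}{-5 + 6} + 0\right) = V \left(\frac{-30 + V}{1} + 0\right) = V \left(\left(-30 + V\right) 1 + 0\right) = V \left(\left(-30 + V\right) + 0\right) = V \left(-30 + V\right)$)
$1 \cdot 24 v{\left(3 \right)} = 1 \cdot 24 \cdot 3 \left(-30 + 3\right) = 24 \cdot 3 \left(-27\right) = 24 \left(-81\right) = -1944$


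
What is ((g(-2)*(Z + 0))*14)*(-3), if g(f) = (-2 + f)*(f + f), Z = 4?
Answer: -2688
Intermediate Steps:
g(f) = 2*f*(-2 + f) (g(f) = (-2 + f)*(2*f) = 2*f*(-2 + f))
((g(-2)*(Z + 0))*14)*(-3) = (((2*(-2)*(-2 - 2))*(4 + 0))*14)*(-3) = (((2*(-2)*(-4))*4)*14)*(-3) = ((16*4)*14)*(-3) = (64*14)*(-3) = 896*(-3) = -2688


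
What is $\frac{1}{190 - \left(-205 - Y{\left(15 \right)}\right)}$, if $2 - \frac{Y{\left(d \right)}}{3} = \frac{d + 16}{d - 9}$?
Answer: $\frac{2}{771} \approx 0.002594$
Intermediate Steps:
$Y{\left(d \right)} = 6 - \frac{3 \left(16 + d\right)}{-9 + d}$ ($Y{\left(d \right)} = 6 - 3 \frac{d + 16}{d - 9} = 6 - 3 \frac{16 + d}{-9 + d} = 6 - \frac{3 \left(16 + d\right)}{-9 + d}$)
$\frac{1}{190 - \left(-205 - Y{\left(15 \right)}\right)} = \frac{1}{190 + \left(\left(\frac{3 \left(-34 + 15\right)}{-9 + 15} + 250\right) - 45\right)} = \frac{1}{190 + \left(\left(3 \cdot \frac{1}{6} \left(-19\right) + 250\right) - 45\right)} = \frac{1}{190 + \left(\left(- \frac{19}{2} + 250\right) - 45\right)} = \frac{1}{190 + \left(\frac{481}{2} - 45\right)} = \frac{1}{190 + \frac{391}{2}} = \frac{1}{\frac{771}{2}} = \frac{2}{771}$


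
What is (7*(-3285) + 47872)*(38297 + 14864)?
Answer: 1322486197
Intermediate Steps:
(7*(-3285) + 47872)*(38297 + 14864) = (-22995 + 47872)*53161 = 24877*53161 = 1322486197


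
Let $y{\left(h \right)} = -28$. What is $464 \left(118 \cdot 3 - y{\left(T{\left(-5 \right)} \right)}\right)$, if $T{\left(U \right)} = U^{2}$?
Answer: $177248$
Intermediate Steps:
$464 \left(118 \cdot 3 - y{\left(T{\left(-5 \right)} \right)}\right) = 464 \left(118 \cdot 3 - -28\right) = 464 \left(354 + 28\right) = 464 \cdot 382 = 177248$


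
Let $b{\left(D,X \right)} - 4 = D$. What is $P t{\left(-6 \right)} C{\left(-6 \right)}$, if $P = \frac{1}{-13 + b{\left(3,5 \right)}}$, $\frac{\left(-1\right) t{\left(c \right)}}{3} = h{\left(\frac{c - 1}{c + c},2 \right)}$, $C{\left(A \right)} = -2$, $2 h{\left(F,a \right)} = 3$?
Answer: $- \frac{3}{2} \approx -1.5$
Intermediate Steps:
$b{\left(D,X \right)} = 4 + D$
$h{\left(F,a \right)} = \frac{3}{2}$ ($h{\left(F,a \right)} = \frac{1}{2} \cdot 3 = \frac{3}{2}$)
$t{\left(c \right)} = - \frac{9}{2}$ ($t{\left(c \right)} = \left(-3\right) \frac{3}{2} = - \frac{9}{2}$)
$P = - \frac{1}{6}$ ($P = \frac{1}{-13 + \left(4 + 3\right)} = \frac{1}{-13 + 7} = \frac{1}{-6} = - \frac{1}{6} \approx -0.16667$)
$P t{\left(-6 \right)} C{\left(-6 \right)} = \left(- \frac{1}{6}\right) \left(- \frac{9}{2}\right) \left(-2\right) = \frac{3}{4} \left(-2\right) = - \frac{3}{2}$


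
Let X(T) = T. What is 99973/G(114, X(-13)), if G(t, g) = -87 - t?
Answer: -99973/201 ≈ -497.38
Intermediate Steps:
99973/G(114, X(-13)) = 99973/(-87 - 1*114) = 99973/(-87 - 114) = 99973/(-201) = 99973*(-1/201) = -99973/201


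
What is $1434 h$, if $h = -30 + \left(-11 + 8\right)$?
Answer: $-47322$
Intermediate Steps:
$h = -33$ ($h = -30 - 3 = -33$)
$1434 h = 1434 \left(-33\right) = -47322$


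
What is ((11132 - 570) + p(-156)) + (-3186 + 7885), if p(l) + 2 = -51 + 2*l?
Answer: 14896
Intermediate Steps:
p(l) = -53 + 2*l (p(l) = -2 + (-51 + 2*l) = -53 + 2*l)
((11132 - 570) + p(-156)) + (-3186 + 7885) = ((11132 - 570) + (-53 + 2*(-156))) + (-3186 + 7885) = (10562 + (-53 - 312)) + 4699 = (10562 - 365) + 4699 = 10197 + 4699 = 14896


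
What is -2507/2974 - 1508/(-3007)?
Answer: -3053757/8942818 ≈ -0.34148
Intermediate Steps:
-2507/2974 - 1508/(-3007) = -2507*1/2974 - 1508*(-1/3007) = -2507/2974 + 1508/3007 = -3053757/8942818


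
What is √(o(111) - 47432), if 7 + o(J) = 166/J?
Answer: I*√584477493/111 ≈ 217.8*I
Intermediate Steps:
o(J) = -7 + 166/J
√(o(111) - 47432) = √((-7 + 166/111) - 47432) = √(-611/111 - 47432) = √(-5265563/111) = I*√584477493/111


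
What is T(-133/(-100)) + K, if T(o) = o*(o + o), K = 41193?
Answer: 205982689/5000 ≈ 41197.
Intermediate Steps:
T(o) = 2*o² (T(o) = o*(2*o) = 2*o²)
T(-133/(-100)) + K = 2*(-133/(-100))² + 41193 = 2*(-133*(-1/100))² + 41193 = 2*(133/100)² + 41193 = 2*(17689/10000) + 41193 = 17689/5000 + 41193 = 205982689/5000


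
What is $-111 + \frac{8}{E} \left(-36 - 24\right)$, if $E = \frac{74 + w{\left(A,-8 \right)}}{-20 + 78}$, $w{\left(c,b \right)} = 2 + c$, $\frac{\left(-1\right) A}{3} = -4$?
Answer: $- \frac{4701}{11} \approx -427.36$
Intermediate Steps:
$A = 12$ ($A = \left(-3\right) \left(-4\right) = 12$)
$E = \frac{44}{29}$ ($E = \frac{74 + \left(2 + 12\right)}{-20 + 78} = \frac{74 + 14}{58} = 88 \cdot \frac{1}{58} = \frac{44}{29} \approx 1.5172$)
$-111 + \frac{8}{E} \left(-36 - 24\right) = -111 + \frac{8}{\frac{44}{29}} \left(-36 - 24\right) = -111 + 8 \cdot \frac{29}{44} \left(-60\right) = -111 + \frac{58}{11} \left(-60\right) = -111 - \frac{3480}{11} = - \frac{4701}{11}$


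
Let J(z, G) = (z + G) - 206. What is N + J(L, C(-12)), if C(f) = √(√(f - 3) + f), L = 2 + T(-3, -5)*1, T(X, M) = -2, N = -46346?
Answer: -46552 + √(-12 + I*√15) ≈ -46551.0 + 3.5078*I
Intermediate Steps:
L = 0 (L = 2 - 2*1 = 2 - 2 = 0)
C(f) = √(f + √(-3 + f)) (C(f) = √(√(-3 + f) + f) = √(f + √(-3 + f)))
J(z, G) = -206 + G + z (J(z, G) = (G + z) - 206 = -206 + G + z)
N + J(L, C(-12)) = -46346 + (-206 + √(-12 + √(-3 - 12)) + 0) = -46346 + (-206 + √(-12 + √(-15)) + 0) = -46346 + (-206 + √(-12 + I*√15) + 0) = -46346 + (-206 + √(-12 + I*√15)) = -46552 + √(-12 + I*√15)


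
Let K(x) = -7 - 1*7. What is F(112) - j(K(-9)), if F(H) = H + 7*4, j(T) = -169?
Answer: 309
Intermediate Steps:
K(x) = -14 (K(x) = -7 - 7 = -14)
F(H) = 28 + H (F(H) = H + 28 = 28 + H)
F(112) - j(K(-9)) = (28 + 112) - 1*(-169) = 140 + 169 = 309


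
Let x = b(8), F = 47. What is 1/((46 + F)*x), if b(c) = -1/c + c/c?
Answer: 8/651 ≈ 0.012289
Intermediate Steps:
b(c) = 1 - 1/c (b(c) = -1/c + 1 = 1 - 1/c)
x = 7/8 (x = (-1 + 8)/8 = (⅛)*7 = 7/8 ≈ 0.87500)
1/((46 + F)*x) = 1/((46 + 47)*(7/8)) = 1/(93*(7/8)) = 1/(651/8) = 8/651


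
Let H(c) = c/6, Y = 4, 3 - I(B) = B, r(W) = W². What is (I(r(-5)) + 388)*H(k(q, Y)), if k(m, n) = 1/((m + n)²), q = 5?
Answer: 61/81 ≈ 0.75309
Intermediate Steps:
I(B) = 3 - B
k(m, n) = (m + n)⁻²
H(c) = c/6 (H(c) = c*(⅙) = c/6)
(I(r(-5)) + 388)*H(k(q, Y)) = ((3 - 1*(-5)²) + 388)*(1/(6*(5 + 4)²)) = ((3 - 1*25) + 388)*((⅙)/9²) = ((3 - 25) + 388)*((⅙)*(1/81)) = (-22 + 388)*(1/486) = 366*(1/486) = 61/81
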